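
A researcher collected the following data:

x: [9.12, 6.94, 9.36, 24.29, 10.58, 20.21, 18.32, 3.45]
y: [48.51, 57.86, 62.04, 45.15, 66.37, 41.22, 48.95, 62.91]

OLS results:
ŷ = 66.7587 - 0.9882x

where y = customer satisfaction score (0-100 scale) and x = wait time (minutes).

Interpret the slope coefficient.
For each additional minute of wait time, predicted satisfaction score decreases by approximately 0.9882 points.

The slope coefficient β₁ = -0.9882 represents the marginal effect of wait time on satisfaction score.

Interpretation:
- Wait time up by 1 minute → predicted satisfaction score decreases by 0.9882 points
- The effect is assumed constant over the observed range of x (linearity)
- The slope describes association in these data, not necessarily a causal effect

(β₀ = 66.7587 is the fitted value at x = 0 and is not part of the slope interpretation.)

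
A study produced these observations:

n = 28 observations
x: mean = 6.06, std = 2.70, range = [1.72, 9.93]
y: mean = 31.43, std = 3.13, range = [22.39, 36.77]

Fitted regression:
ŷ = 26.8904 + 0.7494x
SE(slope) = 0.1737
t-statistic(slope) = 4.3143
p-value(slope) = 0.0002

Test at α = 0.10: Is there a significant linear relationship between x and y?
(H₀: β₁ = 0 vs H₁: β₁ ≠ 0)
p-value = 0.0002 < α = 0.10, so we reject H₀. The relationship is significant.

Hypothesis test for the slope coefficient:

H₀: β₁ = 0 (no linear relationship)
H₁: β₁ ≠ 0 (linear relationship exists)

Test statistic: t = β̂₁ / SE(β̂₁) = 0.7494 / 0.1737 = 4.3143

The p-value (0.0002) is the probability, under H₀, of a t-statistic at least as extreme as |t| = 4.3143 (two-sided, df = n − 2 = 26).

Decision rule: reject H₀ if p-value < α.
p-value = 0.0002 < α = 0.10 → reject H₀.

There is sufficient evidence at the 10% significance level to conclude that a linear relationship exists between x and y.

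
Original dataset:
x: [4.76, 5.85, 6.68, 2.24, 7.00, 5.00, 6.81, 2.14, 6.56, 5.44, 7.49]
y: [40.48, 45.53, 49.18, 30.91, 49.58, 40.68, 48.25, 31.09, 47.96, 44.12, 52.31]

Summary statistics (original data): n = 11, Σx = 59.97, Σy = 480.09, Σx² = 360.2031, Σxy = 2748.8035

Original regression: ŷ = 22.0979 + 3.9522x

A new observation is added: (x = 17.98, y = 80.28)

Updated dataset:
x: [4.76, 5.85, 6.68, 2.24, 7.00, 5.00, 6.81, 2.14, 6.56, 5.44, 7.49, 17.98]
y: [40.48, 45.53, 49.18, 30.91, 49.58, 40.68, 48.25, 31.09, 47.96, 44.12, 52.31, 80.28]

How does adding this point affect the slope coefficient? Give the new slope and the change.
The slope changes from 3.9522 to 3.1172 (change of -0.8350, or -21.1%).

x = 17.98 lies well outside the original x-range [2.14, 7.49] (x̄ ≈ 5.45), so this observation has high leverage and can move the slope substantially.

Step 1: Update the sums with the new point (n goes from 11 to 12)
Σx  = 59.97 + 17.98 = 77.95
Σy  = 480.09 + 80.28 = 560.37
Σx² = 360.2031 + 17.98² = 360.2031 + 323.2804 = 683.4835
Σxy = 2748.8035 + 17.98×80.28 = 2748.8035 + 1443.4344 = 4192.2379

Step 2: Recompute the slope with b₁ = (nΣxy − ΣxΣy) / (nΣx² − (Σx)²)
Numerator   = 12×4192.2379 − 77.95×560.37 = 50306.8548 − 43680.8415 = 6626.0133
Denominator = 12×683.4835 − 77.95² = 8201.8020 − 6076.2025 = 2125.5995
b₁(new) = 6626.0133 / 2125.5995 = 3.1172

(Same formula on the original sums: (11×2748.8035 − 59.97×480.09) / (11×360.2031 − 59.97²) = 1445.8412 / 365.8332 = 3.9522, matching the given fit.)

Step 3: Change in slope
Δβ₁ = 3.1172 − 3.9522 = -0.8350
Relative change = -0.8350 / 3.9522 × 100% = -21.1%
→ the slope decreases when the point is added.

A high-leverage point only changes the slope if it is off the original line; here y = 80.28 is below the original trend, so the slope decreases.
In practice: refit with and without it and report both if conclusions differ; examine leverage (hᵢ) and Cook's distance rather than deleting it automatically.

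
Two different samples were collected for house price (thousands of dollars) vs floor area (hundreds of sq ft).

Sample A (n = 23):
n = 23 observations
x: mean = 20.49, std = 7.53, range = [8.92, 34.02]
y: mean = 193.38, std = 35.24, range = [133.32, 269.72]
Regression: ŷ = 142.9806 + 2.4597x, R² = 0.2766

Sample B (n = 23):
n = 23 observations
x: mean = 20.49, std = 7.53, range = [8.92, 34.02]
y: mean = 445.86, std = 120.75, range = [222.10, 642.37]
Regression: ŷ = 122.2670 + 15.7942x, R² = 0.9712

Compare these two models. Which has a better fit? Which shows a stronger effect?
Model B has the better fit (R² = 0.9712 vs 0.2766). Model B shows the stronger effect (|β₁| = 15.7942 vs 2.4597).

Model Comparison:

Goodness of fit (R²):
- Model A: R² = 0.2766 → 27.66% of variance in house price explained
- Model B: R² = 0.9712 → 97.12% of variance in house price explained
- 0.9712 > 0.2766 → Model B has the better fit

Strength of effect — compare |β₁|:
- Model A: β₁ = 2.4597 → predicted house price rises 2.4597 thousand dollars per additional hundred sq ft of floor area
- Model B: β₁ = 15.7942 → predicted house price rises 15.7942 thousand dollars per additional hundred sq ft of floor area
- |2.4597| < |15.7942| → Model B shows the stronger marginal effect

Notes:
- A better fit (higher R²) doesn't necessarily mean a more important relationship.
- The two samples could reflect different populations, time periods, or measurement quality.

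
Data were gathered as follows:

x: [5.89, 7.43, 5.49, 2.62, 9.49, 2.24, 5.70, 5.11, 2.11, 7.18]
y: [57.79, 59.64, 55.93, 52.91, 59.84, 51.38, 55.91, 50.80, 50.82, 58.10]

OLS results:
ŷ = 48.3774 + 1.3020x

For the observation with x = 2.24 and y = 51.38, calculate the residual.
Residual = 0.0861

The residual is the difference between the actual value and the predicted value:

Residual = y - ŷ

Step 1: Calculate predicted value
ŷ = 48.3774 + 1.3020 × 2.24
ŷ = 51.2939

Step 2: Calculate residual
Residual = 51.38 - 51.2939
Residual = 0.0861

Sign check: y > ŷ, so the point is above the line and the fit underestimates here.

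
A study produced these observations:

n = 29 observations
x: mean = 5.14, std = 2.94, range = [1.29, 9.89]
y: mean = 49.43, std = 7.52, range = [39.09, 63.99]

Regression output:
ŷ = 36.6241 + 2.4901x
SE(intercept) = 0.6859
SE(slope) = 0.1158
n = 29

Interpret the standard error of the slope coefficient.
SE(slope) = 0.1158 measures the uncertainty in the estimated slope. The coefficient is estimated precisely (SE/|β̂₁| = 4.7%).

SE(β̂₁) = 0.1158 says: if we drew many samples of n = 29 from the same population and refit each time, the fitted slopes would scatter with a standard deviation of roughly 0.1158 around the true β₁.

Relative precision:
- SE / |β̂₁| = 0.1158 / 2.4901 = 4.7%
- Rule of thumb (under 20%: precise; 20% to under 50%: moderately precise; 50% or more: imprecise) → precise

Link to interval estimation: a confidence interval for β₁ is β̂₁ ± t* × 0.1158, so SE sets the half-width per unit of t*.

What drives SE(β̂₁): larger n (here n = 29) → smaller SE; more residual scatter → larger SE; wider spread of x values → smaller SE.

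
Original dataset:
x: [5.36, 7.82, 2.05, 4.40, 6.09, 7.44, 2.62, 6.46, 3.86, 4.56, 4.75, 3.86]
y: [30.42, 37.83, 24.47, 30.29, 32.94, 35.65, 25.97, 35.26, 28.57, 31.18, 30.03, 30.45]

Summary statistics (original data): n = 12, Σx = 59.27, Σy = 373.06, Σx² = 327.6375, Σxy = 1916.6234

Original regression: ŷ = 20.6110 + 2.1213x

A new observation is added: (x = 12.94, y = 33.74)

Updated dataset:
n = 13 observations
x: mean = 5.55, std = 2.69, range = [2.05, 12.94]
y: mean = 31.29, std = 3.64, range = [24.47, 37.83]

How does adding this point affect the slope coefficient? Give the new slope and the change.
The slope changes from 2.1213 to 0.9959 (change of -1.1254, or -53.1%).

The new point has HIGH LEVERAGE: x = 12.94 is far from the original mean x̄ = 59.27/12 ≈ 4.94 (original range [2.05, 7.82]).

Step 1: Update the sums with the new point (n goes from 12 to 13)
Σx  = 59.27 + 12.94 = 72.21
Σy  = 373.06 + 33.74 = 406.80
Σx² = 327.6375 + 12.94² = 327.6375 + 167.4436 = 495.0811
Σxy = 1916.6234 + 12.94×33.74 = 1916.6234 + 436.5956 = 2353.2190

Step 2: Recompute the slope with b₁ = (nΣxy − ΣxΣy) / (nΣx² − (Σx)²)
Numerator   = 13×2353.2190 − 72.21×406.80 = 30591.8470 − 29375.0280 = 1216.8190
Denominator = 13×495.0811 − 72.21² = 6436.0543 − 5214.2841 = 1221.7702
b₁(new) = 1216.8190 / 1221.7702 = 0.9959

(Same formula on the original sums: (12×1916.6234 − 59.27×373.06) / (12×327.6375 − 59.27²) = 888.2146 / 418.7171 = 2.1213, matching the given fit.)

Step 3: Change in slope
Δβ₁ = 0.9959 − 2.1213 = -1.1254
Relative change = -1.1254 / 2.1213 × 100% = -53.1%
→ the slope decreases when the point is added.

Because the point sits below the extension of the original line at a high-leverage x, it tilts the fit down.
In practice: refit with and without it and report both if conclusions differ; investigate whether it comes from the same population as the rest of the sample.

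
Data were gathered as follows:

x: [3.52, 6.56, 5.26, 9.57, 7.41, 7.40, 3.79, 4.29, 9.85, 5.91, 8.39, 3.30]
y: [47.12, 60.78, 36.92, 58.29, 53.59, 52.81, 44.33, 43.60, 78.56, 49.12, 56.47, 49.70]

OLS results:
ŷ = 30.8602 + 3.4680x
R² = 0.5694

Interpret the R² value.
The model explains 56.94% of the variance in y (R² = 0.5694), leaving 43.06% unexplained; the fit is moderate.

R² (coefficient of determination) measures the proportion of variance in y explained by the regression model.

Here R² = 0.5694:
- Explained: 56.94% of the variation in y
- Unexplained (residual): 100% − 56.94% = 43.06%
- Rule of thumb (below 0.3 weak; 0.3 to below 0.7 moderate; 0.7 and above strong) → moderate

Calculation: R² = 1 − (SS_res / SS_tot), where SS_res is the sum of squared residuals and SS_tot the total sum of squares.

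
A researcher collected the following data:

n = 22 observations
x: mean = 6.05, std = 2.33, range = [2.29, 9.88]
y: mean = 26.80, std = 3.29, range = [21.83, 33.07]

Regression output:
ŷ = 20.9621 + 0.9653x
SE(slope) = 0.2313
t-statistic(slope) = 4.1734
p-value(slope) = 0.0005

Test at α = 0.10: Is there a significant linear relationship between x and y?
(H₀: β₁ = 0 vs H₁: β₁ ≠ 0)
Reject H₀: p-value = 0.0005 < α = 0.10. The linear relationship is significant at the 10% level.

Hypothesis test for the slope coefficient:

H₀: β₁ = 0 (no linear relationship)
H₁: β₁ ≠ 0 (linear relationship exists)

Test statistic: t = β̂₁ / SE(β̂₁) = 0.9653 / 0.2313 = 4.1734

p = 0.0005: how often a slope estimate this far from 0 (in SE units) would arise by chance if β₁ were truly 0.

Decision rule: reject H₀ if p-value < α.
p-value = 0.0005 < α = 0.10 → reject H₀.

At α = 0.10 the data do provide convincing evidence of a nonzero slope.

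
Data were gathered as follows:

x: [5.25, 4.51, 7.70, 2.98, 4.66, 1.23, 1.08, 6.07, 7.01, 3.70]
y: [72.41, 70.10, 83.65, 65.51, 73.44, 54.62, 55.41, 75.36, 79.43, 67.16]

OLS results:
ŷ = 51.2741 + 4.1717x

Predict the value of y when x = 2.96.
ŷ = 63.6223

To predict y for x = 2.96, substitute into the regression equation:

ŷ = 51.2741 + 4.1717 × 2.96
ŷ = 51.2741 + 12.3482
ŷ = 63.6223

This is a point prediction; actual observations scatter around it by roughly the residual standard deviation.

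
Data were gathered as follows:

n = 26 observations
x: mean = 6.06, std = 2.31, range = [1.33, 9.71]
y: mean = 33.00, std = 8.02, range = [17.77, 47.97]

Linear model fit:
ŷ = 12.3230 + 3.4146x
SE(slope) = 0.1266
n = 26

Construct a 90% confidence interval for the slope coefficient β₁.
The 90% CI for β₁ is (3.1980, 3.6312)

Confidence interval for the slope:

The 90% CI for β₁ is: β̂₁ ± t*(α/2, n-2) × SE(β̂₁)

Step 1: Find critical t-value
- Confidence level = 0.9
- Degrees of freedom = n - 2 = 26 - 2 = 24
- t*(α/2, 24) = 1.7109

Step 2: Calculate margin of error
Margin = 1.7109 × 0.1266 = 0.2166

Step 3: Construct interval
CI = 3.4146 ± 0.2166
CI = (3.1980, 3.6312)

Interpretation: intervals built this way capture the true β₁ in 90% of repeated samples; here the plausible range for the per-unit effect of x on y is 3.1980 to 3.6312.
Since 0 is outside the interval, a two-sided test at α = 0.10 would reject H₀: β₁ = 0.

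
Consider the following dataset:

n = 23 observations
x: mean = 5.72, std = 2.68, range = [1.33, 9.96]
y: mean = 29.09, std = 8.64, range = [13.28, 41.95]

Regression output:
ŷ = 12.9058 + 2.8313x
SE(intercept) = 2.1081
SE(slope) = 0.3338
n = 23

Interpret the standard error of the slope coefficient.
The slope 2.8313 is pinned down to within about ±0.3338 (one SE) by these data — relative uncertainty 11.8%, i.e. precise.

SE(β̂₁) = s / √Sxx, where s is the residual standard deviation and Sxx = Σ(x − x̄)². It is the yardstick for how far β̂₁ = 2.8313 could plausibly be from the true slope.

Relative precision:
- SE / |β̂₁| = 0.3338 / 2.8313 = 11.8%
- Rule of thumb (under 20%: precise; 20% to under 50%: moderately precise; 50% or more: imprecise) → precise

Rough 95% range (±2 SE): 2.8313 ± 0.6676 → (2.1637, 3.4989).

What drives SE(β̂₁): more residual scatter → larger SE.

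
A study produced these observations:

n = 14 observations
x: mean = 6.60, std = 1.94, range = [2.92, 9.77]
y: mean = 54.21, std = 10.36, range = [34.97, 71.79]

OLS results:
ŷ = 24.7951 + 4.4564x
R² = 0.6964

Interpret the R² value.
The model explains 69.64% of the variance in y (R² = 0.6964), leaving 30.36% unexplained; the fit is moderate.

R² = 1 − SS_res/SS_tot compares the residual scatter to the total scatter of y about its mean.

Here R² = 0.6964:
- Explained: 69.64% of the variation in y
- Unexplained (residual): 100% − 69.64% = 30.36%
- Rule of thumb (below 0.3 weak; 0.3 to below 0.7 moderate; 0.7 and above strong) → moderate

Note: R² never decreases when predictors are added, so it should not be used alone to compare models of different size.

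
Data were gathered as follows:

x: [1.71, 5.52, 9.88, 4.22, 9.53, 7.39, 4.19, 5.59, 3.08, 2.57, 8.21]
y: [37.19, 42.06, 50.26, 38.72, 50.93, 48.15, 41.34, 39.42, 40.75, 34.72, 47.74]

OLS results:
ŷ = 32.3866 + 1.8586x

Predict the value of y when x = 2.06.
ŷ = 36.2153

Plug x = 2.06 into the fitted line:

ŷ = 32.3866 + 1.8586 × 2.06
ŷ = 32.3866 + 3.8287
ŷ = 36.2153

This is the fitted mean response at that x — an individual observation would come with a wider prediction interval.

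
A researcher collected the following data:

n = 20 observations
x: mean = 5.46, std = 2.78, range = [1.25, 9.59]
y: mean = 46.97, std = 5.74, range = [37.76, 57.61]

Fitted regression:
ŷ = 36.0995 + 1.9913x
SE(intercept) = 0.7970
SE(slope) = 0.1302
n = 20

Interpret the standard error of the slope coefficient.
The slope 1.9913 is pinned down to within about ±0.1302 (one SE) by these data — relative uncertainty 6.5%, i.e. precise.

What SE measures:
- The standard error quantifies the sampling variability of the coefficient estimate
- It is the estimated standard deviation of β̂₁ across hypothetical repeated samples of the same size
- Smaller SE → more precise estimate

Relative precision:
- SE / |β̂₁| = 0.1302 / 1.9913 = 6.5%
- Rule of thumb (under 20%: precise; 20% to under 50%: moderately precise; 50% or more: imprecise) → precise

Rough 95% range (±2 SE): 1.9913 ± 0.2604 → (1.7309, 2.2517).

What drives SE(β̂₁): larger n (here n = 20) → smaller SE; wider spread of x values → smaller SE.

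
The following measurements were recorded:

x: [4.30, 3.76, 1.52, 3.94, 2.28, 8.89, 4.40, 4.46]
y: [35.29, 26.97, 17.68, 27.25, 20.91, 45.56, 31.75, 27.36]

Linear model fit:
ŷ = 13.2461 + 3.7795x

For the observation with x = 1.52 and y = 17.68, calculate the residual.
Residual = -1.3109

The residual is the difference between the actual value and the predicted value:

Residual = y - ŷ

Step 1: Calculate predicted value
ŷ = 13.2461 + 3.7795 × 1.52
ŷ = 18.9909

Step 2: Calculate residual
Residual = 17.68 - 18.9909
Residual = -1.3109

The residual is negative, so the observed y = 17.68 sits below the regression line (the line overestimates it by 1.3109).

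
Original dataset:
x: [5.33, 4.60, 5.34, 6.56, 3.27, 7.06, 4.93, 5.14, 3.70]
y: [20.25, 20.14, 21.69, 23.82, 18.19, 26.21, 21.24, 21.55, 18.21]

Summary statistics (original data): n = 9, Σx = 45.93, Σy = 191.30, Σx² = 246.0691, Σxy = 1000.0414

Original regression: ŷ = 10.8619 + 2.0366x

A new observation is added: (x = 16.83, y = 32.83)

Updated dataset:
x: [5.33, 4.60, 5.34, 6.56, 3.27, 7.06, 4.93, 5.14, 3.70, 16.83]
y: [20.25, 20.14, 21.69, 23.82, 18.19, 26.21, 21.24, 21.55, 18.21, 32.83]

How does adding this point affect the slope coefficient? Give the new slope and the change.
New slope β₁ = 1.0775 versus 2.0366 before: a change of -0.9591 (-47.1%).

x = 16.83 lies well outside the original x-range [3.27, 7.06] (x̄ ≈ 5.10), so this observation has high leverage and can move the slope substantially.

Step 1: Update the sums with the new point (n goes from 9 to 10)
Σx  = 45.93 + 16.83 = 62.76
Σy  = 191.30 + 32.83 = 224.13
Σx² = 246.0691 + 16.83² = 246.0691 + 283.2489 = 529.3180
Σxy = 1000.0414 + 16.83×32.83 = 1000.0414 + 552.5289 = 1552.5703

Step 2: Recompute the slope with b₁ = (nΣxy − ΣxΣy) / (nΣx² − (Σx)²)
Numerator   = 10×1552.5703 − 62.76×224.13 = 15525.7030 − 14066.3988 = 1459.3042
Denominator = 10×529.3180 − 62.76² = 5293.1800 − 3938.8176 = 1354.3624
b₁(new) = 1459.3042 / 1354.3624 = 1.0775

(Same formula on the original sums: (9×1000.0414 − 45.93×191.30) / (9×246.0691 − 45.93²) = 213.9636 / 105.0570 = 2.0366, matching the given fit.)

Step 3: Change in slope
Δβ₁ = 1.0775 − 2.0366 = -0.9591
Relative change = -0.9591 / 2.0366 × 100% = -47.1%
→ the slope decreases when the point is added.

A high-leverage point only changes the slope if it is off the original line; here y = 32.83 is below the original trend, so the slope decreases.
In practice: refit with and without it and report both if conclusions differ.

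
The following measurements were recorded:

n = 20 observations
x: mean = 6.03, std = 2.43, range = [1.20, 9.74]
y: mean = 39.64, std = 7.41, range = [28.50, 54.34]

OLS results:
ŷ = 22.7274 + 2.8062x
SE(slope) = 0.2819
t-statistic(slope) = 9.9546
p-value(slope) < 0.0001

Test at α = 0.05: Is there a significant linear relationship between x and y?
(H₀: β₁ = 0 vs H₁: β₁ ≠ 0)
Since p-value < 0.0001 < α = 0.05, reject H₀ — the slope is significantly different from 0.

Hypothesis test for the slope coefficient:

H₀: β₁ = 0 (no linear relationship)
H₁: β₁ ≠ 0 (linear relationship exists)

Test statistic: t = β̂₁ / SE(β̂₁) = 2.8062 / 0.2819 = 9.9546

p < 0.0001: how often a slope estimate this far from 0 (in SE units) would arise by chance if β₁ were truly 0.

Decision rule: reject H₀ if p-value < α.
p-value < 0.0001 < α = 0.05 → reject H₀.

There is sufficient evidence at the 5% significance level to conclude that a linear relationship exists between x and y.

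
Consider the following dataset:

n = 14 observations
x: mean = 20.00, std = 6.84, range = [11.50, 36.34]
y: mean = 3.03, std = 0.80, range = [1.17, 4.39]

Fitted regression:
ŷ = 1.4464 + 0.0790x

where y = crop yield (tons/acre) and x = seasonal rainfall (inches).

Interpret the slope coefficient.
An increase of one inch in rainfall is associated with a 0.0790 tons/acre increase in predicted crop yield.

The slope β₁ = 0.0790 gives the rate at which the fitted crop yield changes with rainfall.

Interpretation:
- Rainfall up by 1 inch → predicted crop yield increases by 0.0790 tons/acre
- This is a linear approximation: the same per-unit change is assumed across the whole observed x range

The intercept β₀ = 1.4464 is the predicted crop yield when rainfall = 0; since the smallest observed x is 11.50, this is an extrapolation and mainly anchors the line.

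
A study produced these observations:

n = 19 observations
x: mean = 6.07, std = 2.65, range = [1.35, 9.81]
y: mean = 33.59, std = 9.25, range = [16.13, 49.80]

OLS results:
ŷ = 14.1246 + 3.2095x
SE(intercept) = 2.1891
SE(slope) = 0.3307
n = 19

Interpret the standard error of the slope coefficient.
SE(slope) = 0.3307 measures the uncertainty in the estimated slope. The coefficient is estimated precisely (SE/|β̂₁| = 10.3%).

What SE measures:
- The standard error quantifies the sampling variability of the coefficient estimate
- It is the estimated standard deviation of β̂₁ across hypothetical repeated samples of the same size
- Smaller SE → more precise estimate

Relative precision:
- SE / |β̂₁| = 0.3307 / 3.2095 = 10.3%
- Rule of thumb (under 20%: precise; 20% to under 50%: moderately precise; 50% or more: imprecise) → precise

Link to the t-test: t = β̂₁ / SE(β̂₁) = 3.2095 / 0.3307 = 9.7052, the statistic for H₀: β₁ = 0.

What drives SE(β̂₁): larger n (here n = 19) → smaller SE; more residual scatter → larger SE; wider spread of x values → smaller SE.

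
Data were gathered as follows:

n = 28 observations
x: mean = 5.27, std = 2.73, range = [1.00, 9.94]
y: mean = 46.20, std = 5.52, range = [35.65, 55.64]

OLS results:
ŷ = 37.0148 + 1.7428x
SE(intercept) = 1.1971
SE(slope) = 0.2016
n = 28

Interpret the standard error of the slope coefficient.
The slope 1.7428 is pinned down to within about ±0.2016 (one SE) by these data — relative uncertainty 11.6%, i.e. precise.

What SE measures:
- The standard error quantifies the sampling variability of the coefficient estimate
- It is the estimated standard deviation of β̂₁ across hypothetical repeated samples of the same size
- Smaller SE → more precise estimate

Relative precision:
- SE / |β̂₁| = 0.2016 / 1.7428 = 11.6%
- Rule of thumb (under 20%: precise; 20% to under 50%: moderately precise; 50% or more: imprecise) → precise

Link to the t-test: t = β̂₁ / SE(β̂₁) = 1.7428 / 0.2016 = 8.6448, the statistic for H₀: β₁ = 0.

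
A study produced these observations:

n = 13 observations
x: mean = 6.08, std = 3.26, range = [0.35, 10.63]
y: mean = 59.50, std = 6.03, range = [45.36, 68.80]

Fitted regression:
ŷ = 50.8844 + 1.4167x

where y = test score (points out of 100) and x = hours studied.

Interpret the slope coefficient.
On average, test score is about 1.4167 points higher for every extra hour of study time.

The slope β₁ = 1.4167 gives the rate at which the fitted test score changes with study time.

Interpretation:
- Study time up by 1 hour → predicted test score increases by 1.4167 points
- The effect is assumed constant over the observed range of x (linearity)
- The sign (+) gives the direction; the magnitude 1.4167 gives the size of the effect per hour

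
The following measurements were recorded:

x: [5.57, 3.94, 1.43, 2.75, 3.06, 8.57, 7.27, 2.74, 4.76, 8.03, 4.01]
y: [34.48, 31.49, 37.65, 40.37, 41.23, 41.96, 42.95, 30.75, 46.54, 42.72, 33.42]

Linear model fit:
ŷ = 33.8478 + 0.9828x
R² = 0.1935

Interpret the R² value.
The model explains 19.35% of the variance in y (R² = 0.1935), leaving 80.65% unexplained; the fit is weak.

R² = 1 − SS_res/SS_tot compares the residual scatter to the total scatter of y about its mean.

Here R² = 0.1935:
- Explained: 19.35% of the variation in y
- Unexplained (residual): 100% − 19.35% = 80.65%
- Rule of thumb (below 0.3 weak; 0.3 to below 0.7 moderate; 0.7 and above strong) → weak

Note: R² says nothing about causation, and a high R² does not by itself mean the linear form is appropriate — check the residuals.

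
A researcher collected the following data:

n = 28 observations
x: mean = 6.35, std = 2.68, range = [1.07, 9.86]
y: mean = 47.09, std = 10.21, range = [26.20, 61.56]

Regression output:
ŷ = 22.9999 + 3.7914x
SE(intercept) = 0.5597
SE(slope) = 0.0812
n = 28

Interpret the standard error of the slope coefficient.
SE(β̂₁) = 0.0812 is the estimated standard deviation of the slope estimate across repeated samples; relative to β̂₁ = 3.7914 that is 2.1%, a precise estimate.

SE(β̂₁) = 0.0812 says: if we drew many samples of n = 28 from the same population and refit each time, the fitted slopes would scatter with a standard deviation of roughly 0.0812 around the true β₁.

Relative precision:
- SE / |β̂₁| = 0.0812 / 3.7914 = 2.1%
- Rule of thumb (under 20%: precise; 20% to under 50%: moderately precise; 50% or more: imprecise) → precise

Link to interval estimation: a confidence interval for β₁ is β̂₁ ± t* × 0.0812, so SE sets the half-width per unit of t*.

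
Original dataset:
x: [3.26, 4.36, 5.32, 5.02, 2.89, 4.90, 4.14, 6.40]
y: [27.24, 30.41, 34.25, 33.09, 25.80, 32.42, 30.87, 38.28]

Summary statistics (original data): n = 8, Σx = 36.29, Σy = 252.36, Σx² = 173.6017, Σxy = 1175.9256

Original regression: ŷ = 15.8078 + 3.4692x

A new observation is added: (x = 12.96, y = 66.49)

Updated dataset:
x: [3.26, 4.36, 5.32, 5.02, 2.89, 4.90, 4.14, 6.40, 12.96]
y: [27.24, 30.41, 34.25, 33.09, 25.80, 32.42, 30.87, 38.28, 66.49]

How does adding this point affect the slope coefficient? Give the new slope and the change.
New slope β₁ = 4.0637 versus 3.4692 before: a change of +0.5945 (+17.1%).

The new point has HIGH LEVERAGE: x = 12.96 is far from the original mean x̄ = 36.29/8 ≈ 4.54 (original range [2.89, 6.40]).

Step 1: Update the sums with the new point (n goes from 8 to 9)
Σx  = 36.29 + 12.96 = 49.25
Σy  = 252.36 + 66.49 = 318.85
Σx² = 173.6017 + 12.96² = 173.6017 + 167.9616 = 341.5633
Σxy = 1175.9256 + 12.96×66.49 = 1175.9256 + 861.7104 = 2037.6360

Step 2: Recompute the slope with b₁ = (nΣxy − ΣxΣy) / (nΣx² − (Σx)²)
Numerator   = 9×2037.6360 − 49.25×318.85 = 18338.7240 − 15703.3625 = 2635.3615
Denominator = 9×341.5633 − 49.25² = 3074.0697 − 2425.5625 = 648.5072
b₁(new) = 2635.3615 / 648.5072 = 4.0637

(Same formula on the original sums: (8×1175.9256 − 36.29×252.36) / (8×173.6017 − 36.29²) = 249.2604 / 71.8495 = 3.4692, matching the given fit.)

Step 3: Change in slope
Δβ₁ = 4.0637 − 3.4692 = +0.5945
Relative change = +0.5945 / 3.4692 × 100% = +17.1%
→ the slope increases when the point is added.

A high-leverage point only changes the slope if it is off the original line; here y = 66.49 is above the original trend, so the slope increases.
In practice: examine leverage (hᵢ) and Cook's distance rather than deleting it automatically; investigate whether it comes from the same population as the rest of the sample.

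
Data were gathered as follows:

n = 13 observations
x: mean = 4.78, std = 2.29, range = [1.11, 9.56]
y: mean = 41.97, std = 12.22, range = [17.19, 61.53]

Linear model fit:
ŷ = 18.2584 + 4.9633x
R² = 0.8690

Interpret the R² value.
About 86.90% of the variability in y is accounted for by the regression on x (R² = 0.8690) — a strong linear fit.

R² (coefficient of determination) measures the proportion of variance in y explained by the regression model.

Here R² = 0.8690:
- Explained: 86.90% of the variation in y
- Unexplained (residual): 100% − 86.90% = 13.10%
- Rule of thumb (below 0.3 weak; 0.3 to below 0.7 moderate; 0.7 and above strong) → strong

Equivalently, for simple linear regression R² = r², so |r| = √0.8690 ≈ 0.9322.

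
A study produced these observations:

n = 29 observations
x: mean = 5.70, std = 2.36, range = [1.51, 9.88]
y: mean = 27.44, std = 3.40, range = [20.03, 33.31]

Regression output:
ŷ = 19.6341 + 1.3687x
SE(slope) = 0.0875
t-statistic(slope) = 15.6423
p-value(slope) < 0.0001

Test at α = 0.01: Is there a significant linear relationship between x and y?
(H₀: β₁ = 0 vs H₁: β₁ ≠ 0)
Reject H₀: p-value < 0.0001 < α = 0.01. The linear relationship is significant at the 1% level.

Hypothesis test for the slope coefficient:

H₀: β₁ = 0 (no linear relationship)
H₁: β₁ ≠ 0 (linear relationship exists)

Test statistic: t = β̂₁ / SE(β̂₁) = 1.3687 / 0.0875 = 15.6423

The p-value (<0.0001) is the probability, under H₀, of a t-statistic at least as extreme as |t| = 15.6423 (two-sided, df = n − 2 = 27).

Decision rule: reject H₀ if p-value < α.
p-value < 0.0001 < α = 0.01 → reject H₀.

Conclusion: the linear association between x and y is significant at the 1% level.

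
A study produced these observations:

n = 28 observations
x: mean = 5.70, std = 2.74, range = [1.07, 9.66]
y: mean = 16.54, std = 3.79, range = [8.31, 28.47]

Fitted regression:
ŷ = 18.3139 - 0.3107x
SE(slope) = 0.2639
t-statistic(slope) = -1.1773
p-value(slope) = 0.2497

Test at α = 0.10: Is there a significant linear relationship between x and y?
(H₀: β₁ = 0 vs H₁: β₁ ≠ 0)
p-value = 0.2497 ≥ α = 0.10, so we fail to reject H₀. The relationship is not significant.

Hypothesis test for the slope coefficient:

H₀: β₁ = 0 (no linear relationship)
H₁: β₁ ≠ 0 (linear relationship exists)

Test statistic: t = β̂₁ / SE(β̂₁) = -0.3107 / 0.2639 = -1.1773

The p-value (0.2497) is the probability, under H₀, of a t-statistic at least as extreme as |t| = 1.1773 (two-sided, df = n − 2 = 26).

Decision rule: reject H₀ if p-value < α.
p-value = 0.2497 ≥ α = 0.10 → fail to reject H₀.

At α = 0.10 the data do not provide convincing evidence of a nonzero slope.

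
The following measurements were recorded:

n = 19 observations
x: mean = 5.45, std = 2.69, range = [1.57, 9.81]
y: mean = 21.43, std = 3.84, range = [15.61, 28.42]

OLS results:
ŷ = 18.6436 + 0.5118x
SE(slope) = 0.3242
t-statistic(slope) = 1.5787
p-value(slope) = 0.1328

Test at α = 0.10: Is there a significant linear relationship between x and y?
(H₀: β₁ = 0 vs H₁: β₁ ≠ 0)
p-value = 0.1328 ≥ α = 0.10, so we fail to reject H₀. The relationship is not significant.

Hypothesis test for the slope coefficient:

H₀: β₁ = 0 (no linear relationship)
H₁: β₁ ≠ 0 (linear relationship exists)

Test statistic: t = β̂₁ / SE(β̂₁) = 0.5118 / 0.3242 = 1.5787

With df = 17, the two-sided p-value for |t| = 1.5787 is 0.1328.

Decision rule: reject H₀ if p-value < α.
p-value = 0.1328 ≥ α = 0.10 → fail to reject H₀.

Conclusion: the linear association between x and y is not significant at the 10% level.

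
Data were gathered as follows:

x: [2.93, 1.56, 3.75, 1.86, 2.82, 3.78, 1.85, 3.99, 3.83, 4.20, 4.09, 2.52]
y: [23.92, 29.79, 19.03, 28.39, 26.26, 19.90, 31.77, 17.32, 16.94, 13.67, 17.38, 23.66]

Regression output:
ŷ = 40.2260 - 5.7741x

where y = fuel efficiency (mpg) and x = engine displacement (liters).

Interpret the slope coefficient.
On average, fuel efficiency is about 5.7741 mpg lower for every extra liter of engine displacement.

The slope β₁ = -5.7741 gives the rate at which the fitted fuel efficiency changes with engine displacement.

Interpretation:
- Engine displacement up by 1 liter → predicted fuel efficiency decreases by 5.7741 mpg
- The effect is assumed constant over the observed range of x (linearity)

(β₀ = 40.2260 is the fitted value at x = 0 and is not part of the slope interpretation.)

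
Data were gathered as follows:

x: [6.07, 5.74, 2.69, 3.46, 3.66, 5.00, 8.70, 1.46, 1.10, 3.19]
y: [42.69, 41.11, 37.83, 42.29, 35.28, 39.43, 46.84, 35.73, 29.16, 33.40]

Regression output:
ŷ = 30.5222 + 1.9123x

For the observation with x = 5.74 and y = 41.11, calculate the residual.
Residual = -0.3888

The residual is the difference between the actual value and the predicted value:

Residual = y - ŷ

Step 1: Calculate predicted value
ŷ = 30.5222 + 1.9123 × 5.74
ŷ = 41.4988

Step 2: Calculate residual
Residual = 41.11 - 41.4988
Residual = -0.3888

The residual is negative, so the observed y = 41.11 sits below the regression line (the line overestimates it by 0.3888).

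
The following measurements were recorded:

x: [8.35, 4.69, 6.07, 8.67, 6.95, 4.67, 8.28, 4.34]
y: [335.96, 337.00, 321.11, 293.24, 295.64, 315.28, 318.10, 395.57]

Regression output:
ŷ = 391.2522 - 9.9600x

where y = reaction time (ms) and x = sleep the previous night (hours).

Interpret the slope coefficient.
On average, reaction time is about 9.9600 ms lower for every extra hour of sleep.

The slope β₁ = -9.9600 gives the rate at which the fitted reaction time changes with sleep.

Interpretation:
- Sleep up by 1 hour → predicted reaction time decreases by 9.9600 ms
- The effect is assumed constant over the observed range of x (linearity)
- The sign (−) gives the direction; the magnitude 9.9600 gives the size of the effect per hour

The intercept β₀ = 391.2522 is the predicted reaction time when sleep = 0; since the smallest observed x is 4.34, this is an extrapolation and mainly anchors the line.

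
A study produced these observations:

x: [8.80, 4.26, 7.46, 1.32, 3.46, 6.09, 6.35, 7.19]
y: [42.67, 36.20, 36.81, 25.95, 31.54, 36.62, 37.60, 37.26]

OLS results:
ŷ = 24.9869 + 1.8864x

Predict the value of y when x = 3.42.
ŷ = 31.4384

To predict y for x = 3.42, substitute into the regression equation:

ŷ = 24.9869 + 1.8864 × 3.42
ŷ = 24.9869 + 6.4515
ŷ = 31.4384

This is the fitted mean response at that x — an individual observation would come with a wider prediction interval.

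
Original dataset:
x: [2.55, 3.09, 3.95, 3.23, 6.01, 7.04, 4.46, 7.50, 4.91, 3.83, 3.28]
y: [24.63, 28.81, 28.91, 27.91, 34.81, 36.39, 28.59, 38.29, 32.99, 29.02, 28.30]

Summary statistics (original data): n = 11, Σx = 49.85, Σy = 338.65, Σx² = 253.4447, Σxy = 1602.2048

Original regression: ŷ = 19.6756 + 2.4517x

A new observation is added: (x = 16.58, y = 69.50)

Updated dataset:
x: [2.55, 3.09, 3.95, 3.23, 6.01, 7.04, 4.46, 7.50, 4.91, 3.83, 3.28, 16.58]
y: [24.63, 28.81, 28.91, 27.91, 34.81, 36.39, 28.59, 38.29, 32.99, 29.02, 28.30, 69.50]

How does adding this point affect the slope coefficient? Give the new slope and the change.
The slope changes from 2.4517 to 3.0827 (change of +0.6310, or +25.7%).

x = 16.58 lies well outside the original x-range [2.55, 7.50] (x̄ ≈ 4.53), so this observation has high leverage and can move the slope substantially.

Step 1: Update the sums with the new point (n goes from 11 to 12)
Σx  = 49.85 + 16.58 = 66.43
Σy  = 338.65 + 69.50 = 408.15
Σx² = 253.4447 + 16.58² = 253.4447 + 274.8964 = 528.3411
Σxy = 1602.2048 + 16.58×69.50 = 1602.2048 + 1152.3100 = 2754.5148

Step 2: Recompute the slope with b₁ = (nΣxy − ΣxΣy) / (nΣx² − (Σx)²)
Numerator   = 12×2754.5148 − 66.43×408.15 = 33054.1776 − 27113.4045 = 5940.7731
Denominator = 12×528.3411 − 66.43² = 6340.0932 − 4412.9449 = 1927.1483
b₁(new) = 5940.7731 / 1927.1483 = 3.0827

(Same formula on the original sums: (11×1602.2048 − 49.85×338.65) / (11×253.4447 − 49.85²) = 742.5503 / 302.8692 = 2.4517, matching the given fit.)

Step 3: Change in slope
Δβ₁ = 3.0827 − 2.4517 = +0.6310
Relative change = +0.6310 / 2.4517 × 100% = +25.7%
→ the slope increases when the point is added.

Because the point sits above the extension of the original line at a high-leverage x, it tilts the fit up.
In practice: refit with and without it and report both if conclusions differ.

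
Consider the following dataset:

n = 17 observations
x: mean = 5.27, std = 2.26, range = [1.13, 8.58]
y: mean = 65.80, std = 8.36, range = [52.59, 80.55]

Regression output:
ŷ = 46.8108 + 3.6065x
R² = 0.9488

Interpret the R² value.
The model explains 94.88% of the variance in y (R² = 0.9488), leaving 5.12% unexplained; the fit is strong.

The coefficient of determination R² is the fraction of the total variation in y that the fitted line accounts for.

Here R² = 0.9488:
- Explained: 94.88% of the variation in y
- Unexplained (residual): 100% − 94.88% = 5.12%
- Rule of thumb (below 0.3 weak; 0.3 to below 0.7 moderate; 0.7 and above strong) → strong

Equivalently, for simple linear regression R² = r², so |r| = √0.9488 ≈ 0.9741.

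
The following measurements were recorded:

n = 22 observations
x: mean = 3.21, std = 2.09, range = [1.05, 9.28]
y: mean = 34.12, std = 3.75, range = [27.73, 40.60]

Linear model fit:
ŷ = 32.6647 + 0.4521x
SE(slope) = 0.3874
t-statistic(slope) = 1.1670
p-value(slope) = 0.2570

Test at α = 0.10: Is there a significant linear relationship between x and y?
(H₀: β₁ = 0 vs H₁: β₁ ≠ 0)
Since p-value = 0.2570 ≥ α = 0.10, fail to reject H₀ — the slope is not significantly different from 0.

Hypothesis test for the slope coefficient:

H₀: β₁ = 0 (no linear relationship)
H₁: β₁ ≠ 0 (linear relationship exists)

Test statistic: t = β̂₁ / SE(β̂₁) = 0.4521 / 0.3874 = 1.1670

With df = 20, the two-sided p-value for |t| = 1.1670 is 0.2570.

Decision rule: reject H₀ if p-value < α.
p-value = 0.2570 ≥ α = 0.10 → fail to reject H₀.

At α = 0.10 the data do not provide convincing evidence of a nonzero slope.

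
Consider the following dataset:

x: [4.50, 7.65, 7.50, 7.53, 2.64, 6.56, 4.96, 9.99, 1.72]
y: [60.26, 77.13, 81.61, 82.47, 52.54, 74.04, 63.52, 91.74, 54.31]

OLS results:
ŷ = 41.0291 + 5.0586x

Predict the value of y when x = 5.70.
ŷ = 69.8631

Plug x = 5.70 into the fitted line:

ŷ = 41.0291 + 5.0586 × 5.70
ŷ = 41.0291 + 28.8340
ŷ = 69.8631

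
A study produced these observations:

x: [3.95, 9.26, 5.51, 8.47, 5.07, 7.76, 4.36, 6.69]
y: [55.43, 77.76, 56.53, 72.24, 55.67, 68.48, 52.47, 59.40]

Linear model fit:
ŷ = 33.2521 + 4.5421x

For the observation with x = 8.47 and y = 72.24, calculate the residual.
Residual = 0.5163

The residual is the difference between the actual value and the predicted value:

Residual = y - ŷ

Step 1: Calculate predicted value
ŷ = 33.2521 + 4.5421 × 8.47
ŷ = 71.7237

Step 2: Calculate residual
Residual = 72.24 - 71.7237
Residual = 0.5163

The residual is positive, so the observed y = 72.24 sits above the regression line (the line underestimates it by 0.5163).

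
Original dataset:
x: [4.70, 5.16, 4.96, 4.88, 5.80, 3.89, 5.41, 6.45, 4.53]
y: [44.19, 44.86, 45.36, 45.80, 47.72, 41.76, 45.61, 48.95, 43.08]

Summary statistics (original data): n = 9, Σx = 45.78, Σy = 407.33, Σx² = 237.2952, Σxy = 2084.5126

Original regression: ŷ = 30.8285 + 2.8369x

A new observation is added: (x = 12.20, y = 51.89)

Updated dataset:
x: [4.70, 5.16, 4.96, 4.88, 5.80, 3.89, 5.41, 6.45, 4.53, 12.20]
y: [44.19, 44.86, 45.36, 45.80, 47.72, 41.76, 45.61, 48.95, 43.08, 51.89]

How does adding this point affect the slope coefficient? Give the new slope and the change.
Adding the point moves β₁ from 2.8369 to 1.1010, i.e. it decreases by 1.7359 (-61.2%).

The new point has HIGH LEVERAGE: x = 12.20 is far from the original mean x̄ = 45.78/9 ≈ 5.09 (original range [3.89, 6.45]).

Step 1: Update the sums with the new point (n goes from 9 to 10)
Σx  = 45.78 + 12.20 = 57.98
Σy  = 407.33 + 51.89 = 459.22
Σx² = 237.2952 + 12.20² = 237.2952 + 148.8400 = 386.1352
Σxy = 2084.5126 + 12.20×51.89 = 2084.5126 + 633.0580 = 2717.5706

Step 2: Recompute the slope with b₁ = (nΣxy − ΣxΣy) / (nΣx² − (Σx)²)
Numerator   = 10×2717.5706 − 57.98×459.22 = 27175.7060 − 26625.5756 = 550.1304
Denominator = 10×386.1352 − 57.98² = 3861.3520 − 3361.6804 = 499.6716
b₁(new) = 550.1304 / 499.6716 = 1.1010

(Same formula on the original sums: (9×2084.5126 − 45.78×407.33) / (9×237.2952 − 45.78²) = 113.0460 / 39.8484 = 2.8369, matching the given fit.)

Step 3: Change in slope
Δβ₁ = 1.1010 − 2.8369 = -1.7359
Relative change = -1.7359 / 2.8369 × 100% = -61.2%
→ the slope decreases when the point is added.

A high-leverage point only changes the slope if it is off the original line; here y = 51.89 is below the original trend, so the slope decreases.
In practice: check such a point for data-entry or measurement error.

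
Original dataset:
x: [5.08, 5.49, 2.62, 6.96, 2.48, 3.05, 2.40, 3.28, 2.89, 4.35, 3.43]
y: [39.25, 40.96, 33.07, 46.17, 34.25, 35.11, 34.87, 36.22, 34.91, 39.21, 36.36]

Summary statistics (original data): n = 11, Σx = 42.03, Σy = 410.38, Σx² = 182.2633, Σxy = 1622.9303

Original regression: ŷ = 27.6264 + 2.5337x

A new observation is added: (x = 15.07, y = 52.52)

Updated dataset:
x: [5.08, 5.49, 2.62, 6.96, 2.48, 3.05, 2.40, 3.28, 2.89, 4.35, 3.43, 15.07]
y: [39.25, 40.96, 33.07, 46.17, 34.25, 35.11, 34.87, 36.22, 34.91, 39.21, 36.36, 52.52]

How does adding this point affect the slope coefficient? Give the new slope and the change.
Adding the point moves β₁ from 2.5337 to 1.5383, i.e. it decreases by 0.9954 (-39.3%).

The new point has HIGH LEVERAGE: x = 15.07 is far from the original mean x̄ = 42.03/11 ≈ 3.82 (original range [2.40, 6.96]).

Step 1: Update the sums with the new point (n goes from 11 to 12)
Σx  = 42.03 + 15.07 = 57.10
Σy  = 410.38 + 52.52 = 462.90
Σx² = 182.2633 + 15.07² = 182.2633 + 227.1049 = 409.3682
Σxy = 1622.9303 + 15.07×52.52 = 1622.9303 + 791.4764 = 2414.4067

Step 2: Recompute the slope with b₁ = (nΣxy − ΣxΣy) / (nΣx² − (Σx)²)
Numerator   = 12×2414.4067 − 57.10×462.90 = 28972.8804 − 26431.5900 = 2541.2904
Denominator = 12×409.3682 − 57.10² = 4912.4184 − 3260.4100 = 1652.0084
b₁(new) = 2541.2904 / 1652.0084 = 1.5383

(Same formula on the original sums: (11×1622.9303 − 42.03×410.38) / (11×182.2633 − 42.03²) = 603.9619 / 238.3754 = 2.5337, matching the given fit.)

Step 3: Change in slope
Δβ₁ = 1.5383 − 2.5337 = -0.9954
Relative change = -0.9954 / 2.5337 × 100% = -39.3%
→ the slope decreases when the point is added.

Because the point sits below the extension of the original line at a high-leverage x, it tilts the fit down.
In practice: examine leverage (hᵢ) and Cook's distance rather than deleting it automatically.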